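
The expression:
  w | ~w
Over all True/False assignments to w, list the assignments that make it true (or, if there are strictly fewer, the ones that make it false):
is always true.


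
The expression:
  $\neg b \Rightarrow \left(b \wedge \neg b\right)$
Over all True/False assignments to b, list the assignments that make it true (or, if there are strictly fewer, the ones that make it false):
is true only for:
  b=True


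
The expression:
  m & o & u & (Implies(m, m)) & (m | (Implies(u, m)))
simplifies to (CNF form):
m & o & u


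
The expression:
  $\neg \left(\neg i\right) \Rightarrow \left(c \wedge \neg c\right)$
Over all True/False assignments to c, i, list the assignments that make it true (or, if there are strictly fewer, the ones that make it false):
is true only for:
  c=False, i=False;
  c=True, i=False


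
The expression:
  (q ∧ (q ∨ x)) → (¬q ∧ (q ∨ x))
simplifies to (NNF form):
¬q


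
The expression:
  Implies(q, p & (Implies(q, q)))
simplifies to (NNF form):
p | ~q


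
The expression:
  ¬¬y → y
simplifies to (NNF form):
True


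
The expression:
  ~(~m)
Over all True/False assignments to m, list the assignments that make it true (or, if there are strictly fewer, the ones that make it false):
is true only for:
  m=True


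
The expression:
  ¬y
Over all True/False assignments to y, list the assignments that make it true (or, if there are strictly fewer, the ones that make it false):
is true only for:
  y=False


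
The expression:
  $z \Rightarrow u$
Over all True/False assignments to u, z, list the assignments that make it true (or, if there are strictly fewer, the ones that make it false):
is false only for:
  u=False, z=True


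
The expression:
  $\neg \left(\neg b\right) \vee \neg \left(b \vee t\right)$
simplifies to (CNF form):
$b \vee \neg t$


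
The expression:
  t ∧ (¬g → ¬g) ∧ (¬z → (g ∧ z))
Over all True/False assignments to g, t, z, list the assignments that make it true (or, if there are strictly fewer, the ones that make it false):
is true only for:
  g=False, t=True, z=True;
  g=True, t=True, z=True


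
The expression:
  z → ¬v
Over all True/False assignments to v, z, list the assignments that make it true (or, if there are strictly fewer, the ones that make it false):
is false only for:
  v=True, z=True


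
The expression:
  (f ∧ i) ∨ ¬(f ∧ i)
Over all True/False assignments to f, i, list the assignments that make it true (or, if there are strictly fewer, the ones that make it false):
is always true.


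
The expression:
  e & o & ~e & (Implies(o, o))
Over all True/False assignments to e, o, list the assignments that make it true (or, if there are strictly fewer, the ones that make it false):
is never true.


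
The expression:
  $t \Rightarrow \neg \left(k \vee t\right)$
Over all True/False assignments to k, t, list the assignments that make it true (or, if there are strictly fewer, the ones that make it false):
is true only for:
  k=False, t=False;
  k=True, t=False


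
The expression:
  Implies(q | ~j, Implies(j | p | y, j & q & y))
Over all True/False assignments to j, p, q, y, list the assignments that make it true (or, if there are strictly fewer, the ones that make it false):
is true only for:
  j=False, p=False, q=False, y=False;
  j=False, p=False, q=True, y=False;
  j=True, p=False, q=False, y=False;
  j=True, p=False, q=False, y=True;
  j=True, p=False, q=True, y=True;
  j=True, p=True, q=False, y=False;
  j=True, p=True, q=False, y=True;
  j=True, p=True, q=True, y=True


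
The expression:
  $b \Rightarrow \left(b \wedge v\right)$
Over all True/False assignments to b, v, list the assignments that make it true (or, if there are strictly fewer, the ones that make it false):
is false only for:
  b=True, v=False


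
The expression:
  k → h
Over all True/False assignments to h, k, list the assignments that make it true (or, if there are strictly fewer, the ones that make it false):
is false only for:
  h=False, k=True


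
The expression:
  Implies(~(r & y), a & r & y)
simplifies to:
r & y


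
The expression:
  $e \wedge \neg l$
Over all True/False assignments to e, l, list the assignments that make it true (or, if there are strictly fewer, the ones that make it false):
is true only for:
  e=True, l=False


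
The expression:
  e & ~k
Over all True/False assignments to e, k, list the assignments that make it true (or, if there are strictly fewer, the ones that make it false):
is true only for:
  e=True, k=False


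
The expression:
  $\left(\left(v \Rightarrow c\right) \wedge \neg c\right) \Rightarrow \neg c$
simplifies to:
$\text{True}$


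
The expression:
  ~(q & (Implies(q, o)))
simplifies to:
~o | ~q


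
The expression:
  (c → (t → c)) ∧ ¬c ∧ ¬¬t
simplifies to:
t ∧ ¬c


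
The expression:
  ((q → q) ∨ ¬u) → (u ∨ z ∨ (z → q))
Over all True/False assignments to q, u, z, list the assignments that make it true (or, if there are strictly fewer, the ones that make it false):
is always true.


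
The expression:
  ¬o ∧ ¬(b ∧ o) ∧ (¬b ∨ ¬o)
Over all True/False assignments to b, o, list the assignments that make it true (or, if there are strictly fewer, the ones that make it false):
is true only for:
  b=False, o=False;
  b=True, o=False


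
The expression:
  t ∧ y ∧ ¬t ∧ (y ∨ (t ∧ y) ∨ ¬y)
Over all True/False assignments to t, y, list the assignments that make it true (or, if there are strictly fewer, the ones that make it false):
is never true.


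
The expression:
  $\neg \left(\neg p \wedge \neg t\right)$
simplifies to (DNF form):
$p \vee t$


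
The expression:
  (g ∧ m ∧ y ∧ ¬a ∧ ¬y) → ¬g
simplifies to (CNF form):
True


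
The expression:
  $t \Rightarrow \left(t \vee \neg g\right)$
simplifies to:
$\text{True}$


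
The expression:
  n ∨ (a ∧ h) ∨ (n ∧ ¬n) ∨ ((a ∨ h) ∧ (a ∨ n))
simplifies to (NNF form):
a ∨ n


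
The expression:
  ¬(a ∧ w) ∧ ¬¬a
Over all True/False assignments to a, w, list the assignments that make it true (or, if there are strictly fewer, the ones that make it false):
is true only for:
  a=True, w=False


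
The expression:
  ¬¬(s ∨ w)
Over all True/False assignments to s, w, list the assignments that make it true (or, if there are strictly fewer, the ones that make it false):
is false only for:
  s=False, w=False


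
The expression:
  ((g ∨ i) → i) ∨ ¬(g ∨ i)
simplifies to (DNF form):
i ∨ ¬g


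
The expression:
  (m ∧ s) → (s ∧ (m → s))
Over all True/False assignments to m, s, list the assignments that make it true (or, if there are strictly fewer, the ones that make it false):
is always true.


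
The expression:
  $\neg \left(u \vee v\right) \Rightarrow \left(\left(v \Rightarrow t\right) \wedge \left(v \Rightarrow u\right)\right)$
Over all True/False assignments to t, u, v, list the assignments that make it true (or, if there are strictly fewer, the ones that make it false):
is always true.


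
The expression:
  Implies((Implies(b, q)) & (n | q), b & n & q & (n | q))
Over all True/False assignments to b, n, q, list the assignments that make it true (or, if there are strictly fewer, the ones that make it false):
is true only for:
  b=False, n=False, q=False;
  b=True, n=False, q=False;
  b=True, n=True, q=False;
  b=True, n=True, q=True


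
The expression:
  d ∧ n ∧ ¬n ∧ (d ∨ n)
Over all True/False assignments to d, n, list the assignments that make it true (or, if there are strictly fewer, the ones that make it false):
is never true.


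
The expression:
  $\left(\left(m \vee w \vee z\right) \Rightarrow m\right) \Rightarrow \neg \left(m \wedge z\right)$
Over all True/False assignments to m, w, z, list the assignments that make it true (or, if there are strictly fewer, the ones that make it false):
is false only for:
  m=True, w=False, z=True;
  m=True, w=True, z=True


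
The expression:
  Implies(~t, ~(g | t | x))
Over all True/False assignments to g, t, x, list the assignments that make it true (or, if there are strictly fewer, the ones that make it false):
is false only for:
  g=False, t=False, x=True;
  g=True, t=False, x=False;
  g=True, t=False, x=True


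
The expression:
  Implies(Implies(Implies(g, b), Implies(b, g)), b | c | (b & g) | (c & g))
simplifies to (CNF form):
b | c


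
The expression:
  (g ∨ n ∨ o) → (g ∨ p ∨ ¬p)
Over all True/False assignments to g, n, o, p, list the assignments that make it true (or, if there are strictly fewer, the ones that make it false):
is always true.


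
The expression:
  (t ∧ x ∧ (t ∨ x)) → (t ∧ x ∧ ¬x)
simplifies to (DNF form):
¬t ∨ ¬x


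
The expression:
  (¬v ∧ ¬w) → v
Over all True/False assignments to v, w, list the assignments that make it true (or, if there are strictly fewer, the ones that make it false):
is false only for:
  v=False, w=False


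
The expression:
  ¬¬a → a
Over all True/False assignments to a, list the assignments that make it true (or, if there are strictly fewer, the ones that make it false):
is always true.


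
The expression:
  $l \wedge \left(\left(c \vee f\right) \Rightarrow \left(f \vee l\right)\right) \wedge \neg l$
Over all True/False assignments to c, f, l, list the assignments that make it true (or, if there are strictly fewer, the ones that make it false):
is never true.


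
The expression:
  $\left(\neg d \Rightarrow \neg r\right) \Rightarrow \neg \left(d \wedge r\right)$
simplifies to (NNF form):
$\neg d \vee \neg r$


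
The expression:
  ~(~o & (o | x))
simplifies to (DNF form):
o | ~x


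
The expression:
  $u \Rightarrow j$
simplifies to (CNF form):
$j \vee \neg u$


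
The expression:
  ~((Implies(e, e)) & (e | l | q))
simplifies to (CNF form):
~e & ~l & ~q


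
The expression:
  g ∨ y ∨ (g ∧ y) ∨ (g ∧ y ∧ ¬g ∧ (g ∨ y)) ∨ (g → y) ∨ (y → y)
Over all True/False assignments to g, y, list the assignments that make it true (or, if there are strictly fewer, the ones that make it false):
is always true.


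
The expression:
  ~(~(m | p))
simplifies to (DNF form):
m | p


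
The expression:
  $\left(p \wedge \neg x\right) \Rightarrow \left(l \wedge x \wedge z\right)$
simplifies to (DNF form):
$x \vee \neg p$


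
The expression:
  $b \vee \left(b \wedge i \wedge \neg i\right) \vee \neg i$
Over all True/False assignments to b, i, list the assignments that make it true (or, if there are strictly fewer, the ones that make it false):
is false only for:
  b=False, i=True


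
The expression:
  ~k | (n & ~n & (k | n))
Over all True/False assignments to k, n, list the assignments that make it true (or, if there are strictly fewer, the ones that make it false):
is true only for:
  k=False, n=False;
  k=False, n=True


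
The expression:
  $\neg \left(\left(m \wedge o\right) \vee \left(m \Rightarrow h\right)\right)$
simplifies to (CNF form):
$m \wedge \neg h \wedge \neg o$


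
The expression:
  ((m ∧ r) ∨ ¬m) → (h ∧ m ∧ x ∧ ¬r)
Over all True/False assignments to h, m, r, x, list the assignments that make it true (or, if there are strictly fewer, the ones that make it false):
is true only for:
  h=False, m=True, r=False, x=False;
  h=False, m=True, r=False, x=True;
  h=True, m=True, r=False, x=False;
  h=True, m=True, r=False, x=True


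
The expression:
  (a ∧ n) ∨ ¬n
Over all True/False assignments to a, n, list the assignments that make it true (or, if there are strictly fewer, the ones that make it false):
is false only for:
  a=False, n=True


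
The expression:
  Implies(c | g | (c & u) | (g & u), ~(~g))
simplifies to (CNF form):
g | ~c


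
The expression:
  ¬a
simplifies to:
¬a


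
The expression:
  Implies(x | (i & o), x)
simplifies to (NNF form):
x | ~i | ~o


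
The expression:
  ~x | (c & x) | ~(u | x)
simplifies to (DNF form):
c | ~x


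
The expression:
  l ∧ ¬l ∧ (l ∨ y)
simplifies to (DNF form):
False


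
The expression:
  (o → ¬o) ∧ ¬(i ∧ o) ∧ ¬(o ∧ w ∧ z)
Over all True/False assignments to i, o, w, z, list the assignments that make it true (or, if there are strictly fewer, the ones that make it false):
is true only for:
  i=False, o=False, w=False, z=False;
  i=False, o=False, w=False, z=True;
  i=False, o=False, w=True, z=False;
  i=False, o=False, w=True, z=True;
  i=True, o=False, w=False, z=False;
  i=True, o=False, w=False, z=True;
  i=True, o=False, w=True, z=False;
  i=True, o=False, w=True, z=True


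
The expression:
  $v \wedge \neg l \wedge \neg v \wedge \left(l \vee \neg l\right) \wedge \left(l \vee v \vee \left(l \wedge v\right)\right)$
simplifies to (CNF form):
$\text{False}$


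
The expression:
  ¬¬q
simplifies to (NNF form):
q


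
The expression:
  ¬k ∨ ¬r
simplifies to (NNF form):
¬k ∨ ¬r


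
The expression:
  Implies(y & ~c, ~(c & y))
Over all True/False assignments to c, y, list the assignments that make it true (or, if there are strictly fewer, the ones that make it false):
is always true.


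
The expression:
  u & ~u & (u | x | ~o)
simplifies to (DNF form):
False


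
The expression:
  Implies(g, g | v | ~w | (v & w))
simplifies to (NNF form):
True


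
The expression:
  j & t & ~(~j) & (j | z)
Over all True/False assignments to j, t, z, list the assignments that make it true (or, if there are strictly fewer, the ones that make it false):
is true only for:
  j=True, t=True, z=False;
  j=True, t=True, z=True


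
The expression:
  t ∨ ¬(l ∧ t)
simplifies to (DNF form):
True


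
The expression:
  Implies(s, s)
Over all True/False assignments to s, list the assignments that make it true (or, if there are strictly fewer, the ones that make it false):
is always true.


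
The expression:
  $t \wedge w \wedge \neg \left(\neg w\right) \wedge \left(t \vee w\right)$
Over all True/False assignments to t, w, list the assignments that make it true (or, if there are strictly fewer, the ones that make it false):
is true only for:
  t=True, w=True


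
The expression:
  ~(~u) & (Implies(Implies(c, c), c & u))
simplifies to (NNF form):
c & u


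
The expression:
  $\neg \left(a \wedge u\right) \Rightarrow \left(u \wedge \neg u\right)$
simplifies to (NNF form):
$a \wedge u$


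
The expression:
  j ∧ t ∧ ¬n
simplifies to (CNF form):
j ∧ t ∧ ¬n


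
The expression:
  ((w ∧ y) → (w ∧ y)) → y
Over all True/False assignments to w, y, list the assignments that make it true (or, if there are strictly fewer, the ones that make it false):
is true only for:
  w=False, y=True;
  w=True, y=True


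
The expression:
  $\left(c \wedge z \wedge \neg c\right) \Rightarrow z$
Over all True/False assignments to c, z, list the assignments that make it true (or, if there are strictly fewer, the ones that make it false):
is always true.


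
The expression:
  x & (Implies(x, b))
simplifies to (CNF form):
b & x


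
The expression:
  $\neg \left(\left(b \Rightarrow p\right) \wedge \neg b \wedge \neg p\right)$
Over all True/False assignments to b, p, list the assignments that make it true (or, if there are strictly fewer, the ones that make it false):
is false only for:
  b=False, p=False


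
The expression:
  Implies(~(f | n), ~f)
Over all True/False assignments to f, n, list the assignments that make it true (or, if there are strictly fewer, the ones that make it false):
is always true.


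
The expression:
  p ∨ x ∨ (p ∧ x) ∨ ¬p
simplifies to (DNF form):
True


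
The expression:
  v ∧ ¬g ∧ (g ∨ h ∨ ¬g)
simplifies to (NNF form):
v ∧ ¬g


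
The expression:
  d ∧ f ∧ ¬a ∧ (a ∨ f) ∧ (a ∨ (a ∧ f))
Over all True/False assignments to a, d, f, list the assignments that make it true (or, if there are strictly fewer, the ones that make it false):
is never true.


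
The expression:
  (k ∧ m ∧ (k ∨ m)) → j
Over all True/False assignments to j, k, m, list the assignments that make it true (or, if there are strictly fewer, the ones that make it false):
is false only for:
  j=False, k=True, m=True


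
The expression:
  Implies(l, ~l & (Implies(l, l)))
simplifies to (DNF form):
~l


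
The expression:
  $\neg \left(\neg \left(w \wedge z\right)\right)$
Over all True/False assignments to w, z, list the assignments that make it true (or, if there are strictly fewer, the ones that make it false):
is true only for:
  w=True, z=True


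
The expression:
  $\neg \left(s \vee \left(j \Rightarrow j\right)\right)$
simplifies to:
$\text{False}$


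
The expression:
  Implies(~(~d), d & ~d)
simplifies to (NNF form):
~d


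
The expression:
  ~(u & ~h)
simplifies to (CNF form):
h | ~u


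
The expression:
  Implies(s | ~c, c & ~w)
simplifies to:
c & (~s | ~w)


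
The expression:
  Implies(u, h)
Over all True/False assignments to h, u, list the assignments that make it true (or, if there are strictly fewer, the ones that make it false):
is false only for:
  h=False, u=True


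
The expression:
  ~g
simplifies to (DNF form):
~g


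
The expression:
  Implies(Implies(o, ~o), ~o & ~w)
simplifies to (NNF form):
o | ~w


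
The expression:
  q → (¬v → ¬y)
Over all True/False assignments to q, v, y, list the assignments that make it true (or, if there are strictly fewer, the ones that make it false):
is false only for:
  q=True, v=False, y=True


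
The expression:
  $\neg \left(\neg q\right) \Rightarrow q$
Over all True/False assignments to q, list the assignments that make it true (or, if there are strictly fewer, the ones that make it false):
is always true.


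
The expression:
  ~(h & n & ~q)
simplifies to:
q | ~h | ~n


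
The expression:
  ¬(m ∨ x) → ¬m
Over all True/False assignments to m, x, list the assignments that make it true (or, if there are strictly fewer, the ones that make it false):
is always true.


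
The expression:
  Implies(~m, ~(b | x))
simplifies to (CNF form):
(m | ~b) & (m | ~x)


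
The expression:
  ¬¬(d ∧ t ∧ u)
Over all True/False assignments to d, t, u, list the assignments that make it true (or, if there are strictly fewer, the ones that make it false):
is true only for:
  d=True, t=True, u=True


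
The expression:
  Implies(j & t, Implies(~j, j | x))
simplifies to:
True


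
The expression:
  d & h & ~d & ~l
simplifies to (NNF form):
False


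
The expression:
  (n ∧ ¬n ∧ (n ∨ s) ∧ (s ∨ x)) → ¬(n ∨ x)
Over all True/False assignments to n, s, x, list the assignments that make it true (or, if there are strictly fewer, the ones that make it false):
is always true.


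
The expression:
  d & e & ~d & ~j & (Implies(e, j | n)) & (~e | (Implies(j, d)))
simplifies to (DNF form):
False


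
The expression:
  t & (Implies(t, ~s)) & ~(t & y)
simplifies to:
t & ~s & ~y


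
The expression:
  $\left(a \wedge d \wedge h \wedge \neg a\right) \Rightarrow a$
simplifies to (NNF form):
$\text{True}$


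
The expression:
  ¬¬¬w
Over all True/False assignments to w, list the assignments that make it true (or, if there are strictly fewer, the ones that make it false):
is true only for:
  w=False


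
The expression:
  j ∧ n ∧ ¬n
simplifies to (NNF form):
False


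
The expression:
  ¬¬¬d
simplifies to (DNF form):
¬d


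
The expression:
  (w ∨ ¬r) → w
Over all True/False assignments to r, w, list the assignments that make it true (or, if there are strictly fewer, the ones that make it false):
is false only for:
  r=False, w=False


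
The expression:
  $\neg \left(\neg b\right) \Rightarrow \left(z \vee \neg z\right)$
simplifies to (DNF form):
$\text{True}$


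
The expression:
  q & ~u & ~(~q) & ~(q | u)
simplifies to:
False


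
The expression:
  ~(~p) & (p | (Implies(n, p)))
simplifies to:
p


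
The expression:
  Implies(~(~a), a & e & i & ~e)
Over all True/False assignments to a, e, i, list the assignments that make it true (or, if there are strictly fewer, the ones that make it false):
is true only for:
  a=False, e=False, i=False;
  a=False, e=False, i=True;
  a=False, e=True, i=False;
  a=False, e=True, i=True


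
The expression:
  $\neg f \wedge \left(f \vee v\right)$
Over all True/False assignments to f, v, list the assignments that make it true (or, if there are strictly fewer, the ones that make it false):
is true only for:
  f=False, v=True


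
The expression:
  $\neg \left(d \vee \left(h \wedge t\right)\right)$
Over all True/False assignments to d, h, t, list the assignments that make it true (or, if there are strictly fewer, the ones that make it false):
is true only for:
  d=False, h=False, t=False;
  d=False, h=False, t=True;
  d=False, h=True, t=False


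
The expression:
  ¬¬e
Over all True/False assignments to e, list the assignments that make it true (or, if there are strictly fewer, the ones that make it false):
is true only for:
  e=True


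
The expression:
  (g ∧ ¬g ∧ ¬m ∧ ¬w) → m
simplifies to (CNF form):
True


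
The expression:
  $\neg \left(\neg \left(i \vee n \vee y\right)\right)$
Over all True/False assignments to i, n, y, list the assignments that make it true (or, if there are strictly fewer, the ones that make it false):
is false only for:
  i=False, n=False, y=False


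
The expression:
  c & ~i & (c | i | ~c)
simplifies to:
c & ~i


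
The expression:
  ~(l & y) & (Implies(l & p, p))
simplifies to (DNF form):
~l | ~y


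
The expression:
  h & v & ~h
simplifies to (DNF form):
False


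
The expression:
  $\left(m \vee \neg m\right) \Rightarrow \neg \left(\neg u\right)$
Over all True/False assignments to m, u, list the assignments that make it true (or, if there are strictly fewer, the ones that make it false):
is true only for:
  m=False, u=True;
  m=True, u=True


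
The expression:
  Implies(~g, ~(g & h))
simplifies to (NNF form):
True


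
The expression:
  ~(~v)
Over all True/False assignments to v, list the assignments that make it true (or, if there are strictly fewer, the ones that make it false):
is true only for:
  v=True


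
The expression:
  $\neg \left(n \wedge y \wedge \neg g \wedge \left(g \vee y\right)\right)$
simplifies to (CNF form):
$g \vee \neg n \vee \neg y$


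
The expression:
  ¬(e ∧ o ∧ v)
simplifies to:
¬e ∨ ¬o ∨ ¬v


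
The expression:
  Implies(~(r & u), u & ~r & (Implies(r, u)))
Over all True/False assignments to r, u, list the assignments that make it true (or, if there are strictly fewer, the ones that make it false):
is true only for:
  r=False, u=True;
  r=True, u=True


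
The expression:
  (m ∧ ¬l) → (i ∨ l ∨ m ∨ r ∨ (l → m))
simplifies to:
True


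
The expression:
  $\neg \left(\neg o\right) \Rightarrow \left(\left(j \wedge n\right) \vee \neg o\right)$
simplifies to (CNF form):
$\left(j \vee \neg o\right) \wedge \left(n \vee \neg o\right)$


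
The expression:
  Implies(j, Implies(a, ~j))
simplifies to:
~a | ~j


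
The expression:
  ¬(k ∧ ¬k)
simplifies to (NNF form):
True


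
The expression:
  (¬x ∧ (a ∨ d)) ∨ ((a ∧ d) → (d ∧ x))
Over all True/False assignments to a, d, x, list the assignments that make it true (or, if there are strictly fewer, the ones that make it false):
is always true.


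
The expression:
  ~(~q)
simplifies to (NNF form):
q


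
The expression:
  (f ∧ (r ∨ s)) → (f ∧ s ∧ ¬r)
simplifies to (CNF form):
¬f ∨ ¬r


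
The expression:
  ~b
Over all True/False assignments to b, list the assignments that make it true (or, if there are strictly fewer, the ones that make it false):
is true only for:
  b=False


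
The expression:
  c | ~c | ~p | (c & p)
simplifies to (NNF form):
True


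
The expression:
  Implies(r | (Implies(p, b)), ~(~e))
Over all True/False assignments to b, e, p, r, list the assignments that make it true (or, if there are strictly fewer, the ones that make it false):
is false only for:
  b=False, e=False, p=False, r=False;
  b=False, e=False, p=False, r=True;
  b=False, e=False, p=True, r=True;
  b=True, e=False, p=False, r=False;
  b=True, e=False, p=False, r=True;
  b=True, e=False, p=True, r=False;
  b=True, e=False, p=True, r=True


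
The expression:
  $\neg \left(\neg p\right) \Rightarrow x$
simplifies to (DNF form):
$x \vee \neg p$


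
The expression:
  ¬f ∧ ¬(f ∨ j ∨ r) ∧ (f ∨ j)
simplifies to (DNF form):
False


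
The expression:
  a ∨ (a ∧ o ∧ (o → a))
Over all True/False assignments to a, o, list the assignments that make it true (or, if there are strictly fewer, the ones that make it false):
is true only for:
  a=True, o=False;
  a=True, o=True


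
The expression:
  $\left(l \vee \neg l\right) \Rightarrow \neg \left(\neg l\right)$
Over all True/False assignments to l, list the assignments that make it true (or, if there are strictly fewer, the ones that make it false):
is true only for:
  l=True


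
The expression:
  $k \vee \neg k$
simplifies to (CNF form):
$\text{True}$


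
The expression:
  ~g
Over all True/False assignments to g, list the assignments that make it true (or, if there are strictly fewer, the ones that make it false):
is true only for:
  g=False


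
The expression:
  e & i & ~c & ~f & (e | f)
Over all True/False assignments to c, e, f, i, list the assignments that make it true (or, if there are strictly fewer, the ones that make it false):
is true only for:
  c=False, e=True, f=False, i=True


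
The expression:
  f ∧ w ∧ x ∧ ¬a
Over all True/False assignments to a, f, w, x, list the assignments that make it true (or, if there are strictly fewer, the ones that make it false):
is true only for:
  a=False, f=True, w=True, x=True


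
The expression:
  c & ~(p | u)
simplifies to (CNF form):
c & ~p & ~u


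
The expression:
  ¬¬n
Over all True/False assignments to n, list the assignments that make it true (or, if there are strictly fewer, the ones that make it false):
is true only for:
  n=True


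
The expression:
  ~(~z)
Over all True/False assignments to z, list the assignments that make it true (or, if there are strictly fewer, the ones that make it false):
is true only for:
  z=True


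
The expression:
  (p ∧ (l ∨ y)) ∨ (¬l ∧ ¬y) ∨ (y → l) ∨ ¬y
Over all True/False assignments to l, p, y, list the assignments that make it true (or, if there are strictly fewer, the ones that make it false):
is false only for:
  l=False, p=False, y=True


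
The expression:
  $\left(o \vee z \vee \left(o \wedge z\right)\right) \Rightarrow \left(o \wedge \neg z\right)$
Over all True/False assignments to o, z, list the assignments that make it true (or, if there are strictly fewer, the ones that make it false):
is true only for:
  o=False, z=False;
  o=True, z=False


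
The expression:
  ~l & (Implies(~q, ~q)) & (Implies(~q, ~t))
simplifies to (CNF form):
~l & (q | ~t)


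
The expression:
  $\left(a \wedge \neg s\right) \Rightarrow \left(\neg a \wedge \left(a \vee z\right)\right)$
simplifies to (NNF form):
$s \vee \neg a$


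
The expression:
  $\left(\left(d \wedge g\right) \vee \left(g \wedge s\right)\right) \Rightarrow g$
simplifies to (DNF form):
$\text{True}$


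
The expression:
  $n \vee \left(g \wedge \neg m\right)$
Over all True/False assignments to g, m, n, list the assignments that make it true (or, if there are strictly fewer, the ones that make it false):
is false only for:
  g=False, m=False, n=False;
  g=False, m=True, n=False;
  g=True, m=True, n=False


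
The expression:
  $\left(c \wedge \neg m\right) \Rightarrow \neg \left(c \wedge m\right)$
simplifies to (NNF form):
$\text{True}$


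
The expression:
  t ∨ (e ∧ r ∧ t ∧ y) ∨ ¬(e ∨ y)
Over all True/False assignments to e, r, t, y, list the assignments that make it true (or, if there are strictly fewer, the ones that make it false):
is false only for:
  e=False, r=False, t=False, y=True;
  e=False, r=True, t=False, y=True;
  e=True, r=False, t=False, y=False;
  e=True, r=False, t=False, y=True;
  e=True, r=True, t=False, y=False;
  e=True, r=True, t=False, y=True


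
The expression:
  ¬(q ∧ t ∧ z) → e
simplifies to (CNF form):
(e ∨ q) ∧ (e ∨ t) ∧ (e ∨ z)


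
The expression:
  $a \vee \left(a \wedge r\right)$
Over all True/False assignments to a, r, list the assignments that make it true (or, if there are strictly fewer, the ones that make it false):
is true only for:
  a=True, r=False;
  a=True, r=True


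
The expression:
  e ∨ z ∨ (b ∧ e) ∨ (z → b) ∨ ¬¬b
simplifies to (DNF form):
True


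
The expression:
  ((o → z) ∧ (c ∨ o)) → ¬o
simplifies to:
¬o ∨ ¬z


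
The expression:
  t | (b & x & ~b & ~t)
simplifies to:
t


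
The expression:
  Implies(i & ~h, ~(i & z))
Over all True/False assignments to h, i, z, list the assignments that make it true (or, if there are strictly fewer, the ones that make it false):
is false only for:
  h=False, i=True, z=True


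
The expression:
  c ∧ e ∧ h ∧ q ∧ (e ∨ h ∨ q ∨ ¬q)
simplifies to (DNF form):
c ∧ e ∧ h ∧ q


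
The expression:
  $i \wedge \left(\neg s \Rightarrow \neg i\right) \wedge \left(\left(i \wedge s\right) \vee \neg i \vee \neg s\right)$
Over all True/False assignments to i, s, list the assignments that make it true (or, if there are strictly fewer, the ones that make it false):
is true only for:
  i=True, s=True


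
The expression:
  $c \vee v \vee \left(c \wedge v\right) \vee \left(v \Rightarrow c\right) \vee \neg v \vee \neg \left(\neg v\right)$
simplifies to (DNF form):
$\text{True}$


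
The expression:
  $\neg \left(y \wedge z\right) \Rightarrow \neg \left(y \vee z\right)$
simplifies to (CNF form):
$\left(y \vee \neg z\right) \wedge \left(z \vee \neg y\right)$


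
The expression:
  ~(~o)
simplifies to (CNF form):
o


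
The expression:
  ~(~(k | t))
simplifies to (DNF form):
k | t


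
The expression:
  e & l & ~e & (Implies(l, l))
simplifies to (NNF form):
False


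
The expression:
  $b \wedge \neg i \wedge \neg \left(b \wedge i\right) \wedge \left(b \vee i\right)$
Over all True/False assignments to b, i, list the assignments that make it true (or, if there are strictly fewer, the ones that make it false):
is true only for:
  b=True, i=False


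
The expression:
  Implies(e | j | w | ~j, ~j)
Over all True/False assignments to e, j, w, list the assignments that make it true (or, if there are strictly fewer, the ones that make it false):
is true only for:
  e=False, j=False, w=False;
  e=False, j=False, w=True;
  e=True, j=False, w=False;
  e=True, j=False, w=True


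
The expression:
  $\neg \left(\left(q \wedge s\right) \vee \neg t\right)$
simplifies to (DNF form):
$\left(t \wedge \neg q\right) \vee \left(t \wedge \neg s\right)$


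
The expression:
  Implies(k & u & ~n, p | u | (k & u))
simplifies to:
True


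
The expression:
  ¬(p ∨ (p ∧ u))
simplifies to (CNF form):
¬p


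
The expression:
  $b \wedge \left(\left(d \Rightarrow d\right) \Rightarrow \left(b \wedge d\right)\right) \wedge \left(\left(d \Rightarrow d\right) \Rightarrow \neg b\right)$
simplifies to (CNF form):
$\text{False}$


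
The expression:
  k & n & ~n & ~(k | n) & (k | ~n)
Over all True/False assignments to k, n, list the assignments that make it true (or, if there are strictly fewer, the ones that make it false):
is never true.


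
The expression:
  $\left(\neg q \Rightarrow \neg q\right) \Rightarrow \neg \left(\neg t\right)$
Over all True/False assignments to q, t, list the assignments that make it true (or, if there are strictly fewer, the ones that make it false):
is true only for:
  q=False, t=True;
  q=True, t=True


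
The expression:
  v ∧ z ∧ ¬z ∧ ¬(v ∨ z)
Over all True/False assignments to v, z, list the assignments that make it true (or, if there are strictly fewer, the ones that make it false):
is never true.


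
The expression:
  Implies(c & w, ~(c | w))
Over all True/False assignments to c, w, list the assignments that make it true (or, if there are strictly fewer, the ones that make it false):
is false only for:
  c=True, w=True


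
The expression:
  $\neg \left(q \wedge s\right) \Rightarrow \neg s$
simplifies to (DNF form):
$q \vee \neg s$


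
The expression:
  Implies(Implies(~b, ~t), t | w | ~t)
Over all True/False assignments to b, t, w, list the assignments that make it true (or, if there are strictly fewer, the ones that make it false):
is always true.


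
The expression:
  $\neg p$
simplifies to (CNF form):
$\neg p$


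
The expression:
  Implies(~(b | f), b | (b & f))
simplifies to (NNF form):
b | f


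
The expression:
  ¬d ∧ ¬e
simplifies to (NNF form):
¬d ∧ ¬e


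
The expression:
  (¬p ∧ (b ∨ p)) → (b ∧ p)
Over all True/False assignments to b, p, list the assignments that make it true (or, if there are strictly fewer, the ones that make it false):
is false only for:
  b=True, p=False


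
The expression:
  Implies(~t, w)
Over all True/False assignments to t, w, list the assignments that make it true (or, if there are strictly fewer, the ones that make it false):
is false only for:
  t=False, w=False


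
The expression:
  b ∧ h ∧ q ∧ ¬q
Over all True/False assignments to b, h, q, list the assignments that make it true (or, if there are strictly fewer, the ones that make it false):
is never true.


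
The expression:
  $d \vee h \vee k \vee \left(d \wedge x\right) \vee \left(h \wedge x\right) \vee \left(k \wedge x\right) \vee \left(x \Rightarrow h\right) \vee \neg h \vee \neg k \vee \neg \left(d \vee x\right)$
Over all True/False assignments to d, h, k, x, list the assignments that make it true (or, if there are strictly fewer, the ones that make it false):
is always true.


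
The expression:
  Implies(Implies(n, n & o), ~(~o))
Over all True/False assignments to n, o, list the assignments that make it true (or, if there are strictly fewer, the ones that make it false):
is false only for:
  n=False, o=False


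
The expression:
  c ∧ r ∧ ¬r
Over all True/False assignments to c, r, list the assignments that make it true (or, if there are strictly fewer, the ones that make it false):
is never true.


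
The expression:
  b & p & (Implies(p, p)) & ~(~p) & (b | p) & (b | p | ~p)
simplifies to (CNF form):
b & p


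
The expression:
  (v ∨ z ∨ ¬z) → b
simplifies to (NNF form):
b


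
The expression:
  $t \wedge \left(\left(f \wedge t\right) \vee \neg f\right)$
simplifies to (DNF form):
$t$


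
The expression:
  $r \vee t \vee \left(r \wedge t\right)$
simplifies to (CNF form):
$r \vee t$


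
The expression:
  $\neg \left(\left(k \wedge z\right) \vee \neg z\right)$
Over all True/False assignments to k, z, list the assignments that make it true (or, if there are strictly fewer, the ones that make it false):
is true only for:
  k=False, z=True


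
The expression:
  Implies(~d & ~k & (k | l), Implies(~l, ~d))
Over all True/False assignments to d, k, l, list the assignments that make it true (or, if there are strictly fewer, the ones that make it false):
is always true.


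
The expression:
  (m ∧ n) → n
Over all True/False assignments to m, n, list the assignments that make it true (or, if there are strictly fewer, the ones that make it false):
is always true.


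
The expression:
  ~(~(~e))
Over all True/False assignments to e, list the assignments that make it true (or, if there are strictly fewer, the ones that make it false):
is true only for:
  e=False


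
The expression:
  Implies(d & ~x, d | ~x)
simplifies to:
True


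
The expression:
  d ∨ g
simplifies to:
d ∨ g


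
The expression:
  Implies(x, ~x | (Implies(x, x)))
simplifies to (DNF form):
True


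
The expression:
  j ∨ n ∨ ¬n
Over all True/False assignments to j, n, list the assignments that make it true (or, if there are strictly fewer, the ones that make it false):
is always true.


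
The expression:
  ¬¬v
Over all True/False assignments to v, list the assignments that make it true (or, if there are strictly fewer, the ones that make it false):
is true only for:
  v=True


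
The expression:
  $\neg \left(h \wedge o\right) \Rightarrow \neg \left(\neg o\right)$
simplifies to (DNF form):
$o$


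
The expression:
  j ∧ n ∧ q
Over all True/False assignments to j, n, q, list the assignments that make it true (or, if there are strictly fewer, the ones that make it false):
is true only for:
  j=True, n=True, q=True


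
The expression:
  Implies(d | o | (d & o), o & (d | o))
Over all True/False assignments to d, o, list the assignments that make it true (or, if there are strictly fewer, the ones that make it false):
is false only for:
  d=True, o=False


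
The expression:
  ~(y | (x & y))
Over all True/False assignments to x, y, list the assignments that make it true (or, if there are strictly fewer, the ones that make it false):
is true only for:
  x=False, y=False;
  x=True, y=False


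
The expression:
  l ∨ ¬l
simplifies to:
True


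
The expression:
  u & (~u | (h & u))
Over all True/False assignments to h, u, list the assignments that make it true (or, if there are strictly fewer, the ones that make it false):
is true only for:
  h=True, u=True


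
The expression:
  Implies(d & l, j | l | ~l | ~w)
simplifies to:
True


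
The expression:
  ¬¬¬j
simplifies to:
¬j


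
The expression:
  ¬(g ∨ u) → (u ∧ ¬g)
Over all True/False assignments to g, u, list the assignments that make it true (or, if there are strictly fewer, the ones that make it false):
is false only for:
  g=False, u=False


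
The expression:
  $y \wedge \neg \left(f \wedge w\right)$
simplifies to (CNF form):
$y \wedge \left(\neg f \vee \neg w\right)$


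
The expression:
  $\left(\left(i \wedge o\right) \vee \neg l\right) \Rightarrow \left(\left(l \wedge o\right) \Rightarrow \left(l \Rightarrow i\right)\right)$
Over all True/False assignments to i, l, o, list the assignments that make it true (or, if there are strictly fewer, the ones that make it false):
is always true.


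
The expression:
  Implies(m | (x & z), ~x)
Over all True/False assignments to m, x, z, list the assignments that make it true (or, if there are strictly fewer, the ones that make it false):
is false only for:
  m=False, x=True, z=True;
  m=True, x=True, z=False;
  m=True, x=True, z=True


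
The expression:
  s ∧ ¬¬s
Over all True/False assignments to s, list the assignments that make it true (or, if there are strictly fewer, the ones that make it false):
is true only for:
  s=True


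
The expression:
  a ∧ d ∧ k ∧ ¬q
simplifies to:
a ∧ d ∧ k ∧ ¬q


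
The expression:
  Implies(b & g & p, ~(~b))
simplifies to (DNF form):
True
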